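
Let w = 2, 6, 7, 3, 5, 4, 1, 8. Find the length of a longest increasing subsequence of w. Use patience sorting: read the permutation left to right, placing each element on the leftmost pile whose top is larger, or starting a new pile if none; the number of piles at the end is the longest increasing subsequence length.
2: new pile. tops = [2]
6: new pile. tops = [2, 6]
7: new pile. tops = [2, 6, 7]
3: onto pile 2 (replacing 6). tops = [2, 3, 7]
5: onto pile 3 (replacing 7). tops = [2, 3, 5]
4: onto pile 3 (replacing 5). tops = [2, 3, 4]
1: onto pile 1 (replacing 2). tops = [1, 3, 4]
8: new pile. tops = [1, 3, 4, 8]

4 piles, so the longest increasing subsequence has length 4.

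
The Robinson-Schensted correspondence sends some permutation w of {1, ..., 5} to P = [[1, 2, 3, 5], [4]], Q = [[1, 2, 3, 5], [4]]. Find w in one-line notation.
Reverse the RSK construction: for i from n down to 1, find the cell of Q containing i, remove the entry at that cell from P, and reverse-bump it up through P; the value ejected from row 1 is w(i).

Step i=5: Q has 5 at row 1, column 4; remove that cell from P, ejecting 5. So w(5) = 5. P is now [[1, 2, 3], [4]].
Step i=4: Q has 4 at row 2, column 1; remove 4 from row 2 of P and reverse-bump: 4 enters row 1 and ejects 3. So w(4) = 3. P is now [[1, 2, 4]].
Step i=3: Q has 3 at row 1, column 3; remove that cell from P, ejecting 4. So w(3) = 4. P is now [[1, 2]].
Step i=2: Q has 2 at row 1, column 2; remove that cell from P, ejecting 2. So w(2) = 2. P is now [[1]].
Step i=1: Q has 1 at row 1, column 1; remove that cell from P, ejecting 1. So w(1) = 1. P is now [].

So w = 1 2 4 3 5.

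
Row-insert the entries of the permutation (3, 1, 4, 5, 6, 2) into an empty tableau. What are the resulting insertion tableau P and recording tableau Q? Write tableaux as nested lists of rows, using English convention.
Insert each entry of the permutation into P by Schensted row insertion, recording in Q the position of each new cell.

Insert 3: appended to row 1. P = [[3]].
Insert 1: 1 bumps 3 from row 1; 3 starts row 2. P = [[1], [3]].
Insert 4: appended to row 1. P = [[1, 4], [3]].
Insert 5: appended to row 1. P = [[1, 4, 5], [3]].
Insert 6: appended to row 1. P = [[1, 4, 5, 6], [3]].
Insert 2: 2 bumps 4 from row 1; 4 appends to row 2. P = [[1, 2, 5, 6], [3, 4]].

So P = [[1, 2, 5, 6], [3, 4]], Q = [[1, 3, 4, 5], [2, 6]].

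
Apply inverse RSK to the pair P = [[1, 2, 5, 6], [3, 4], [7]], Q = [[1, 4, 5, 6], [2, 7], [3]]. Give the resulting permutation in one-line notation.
7 3 1 4 5 6 2

Reverse the RSK construction: for i from n down to 1, find the cell of Q containing i, remove the entry at that cell from P, and reverse-bump it up through P; the value ejected from row 1 is w(i).

Step i=7: Q has 7 at row 2, column 2; remove 4 from row 2 of P and reverse-bump: 4 enters row 1 and ejects 2. So w(7) = 2. P is now [[1, 4, 5, 6], [3], [7]].
Step i=6: Q has 6 at row 1, column 4; remove that cell from P, ejecting 6. So w(6) = 6. P is now [[1, 4, 5], [3], [7]].
Step i=5: Q has 5 at row 1, column 3; remove that cell from P, ejecting 5. So w(5) = 5. P is now [[1, 4], [3], [7]].
Step i=4: Q has 4 at row 1, column 2; remove that cell from P, ejecting 4. So w(4) = 4. P is now [[1], [3], [7]].
Step i=3: Q has 3 at row 3, column 1; remove 7 from row 3 of P and reverse-bump: 7 enters row 2 and ejects 3; 3 enters row 1 and ejects 1. So w(3) = 1. P is now [[3], [7]].
Step i=2: Q has 2 at row 2, column 1; remove 7 from row 2 of P and reverse-bump: 7 enters row 1 and ejects 3. So w(2) = 3. P is now [[7]].
Step i=1: Q has 1 at row 1, column 1; remove that cell from P, ejecting 7. So w(1) = 7. P is now [].

So w = 7 3 1 4 5 6 2.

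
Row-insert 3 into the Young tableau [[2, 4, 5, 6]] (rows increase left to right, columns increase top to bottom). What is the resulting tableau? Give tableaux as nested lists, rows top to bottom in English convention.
[[2, 3, 5, 6], [4]]

In row 1, 3 replaces 4 (the leftmost entry greater than 3); 4 is bumped to row 2. 4 starts a new row 2. The new tableau is [[2, 3, 5, 6], [4]].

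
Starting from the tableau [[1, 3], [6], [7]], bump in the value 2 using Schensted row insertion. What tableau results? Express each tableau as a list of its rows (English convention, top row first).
In row 1, 2 replaces 3 (the leftmost entry greater than 2); 3 is bumped to row 2. In row 2, 3 replaces 6 (the leftmost entry greater than 3); 6 is bumped to row 3. In row 3, 6 replaces 7 (the leftmost entry greater than 6); 7 is bumped to row 4. 7 starts a new row 4. The new tableau is [[1, 2], [3], [6], [7]].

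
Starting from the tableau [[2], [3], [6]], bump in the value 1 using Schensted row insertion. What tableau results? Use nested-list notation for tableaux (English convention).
In row 1, 1 replaces 2 (the leftmost entry greater than 1); 2 is bumped to row 2. In row 2, 2 replaces 3 (the leftmost entry greater than 2); 3 is bumped to row 3. In row 3, 3 replaces 6 (the leftmost entry greater than 3); 6 is bumped to row 4. 6 starts a new row 4. The new tableau is [[1], [2], [3], [6]].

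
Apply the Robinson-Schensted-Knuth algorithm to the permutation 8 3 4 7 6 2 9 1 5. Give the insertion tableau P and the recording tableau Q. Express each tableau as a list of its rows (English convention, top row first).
P = [[1, 4, 5, 9], [2, 6], [3], [7], [8]], Q = [[1, 3, 4, 7], [2, 9], [5], [6], [8]]

Insert each entry of the permutation into P by Schensted row insertion, recording in Q the position of each new cell.

After inserting 8: P = [[8]].
After inserting 3: P = [[3], [8]].
After inserting 4: P = [[3, 4], [8]].
After inserting 7: P = [[3, 4, 7], [8]].
After inserting 6: P = [[3, 4, 6], [7], [8]].
After inserting 2: P = [[2, 4, 6], [3], [7], [8]].
After inserting 9: P = [[2, 4, 6, 9], [3], [7], [8]].
After inserting 1: P = [[1, 4, 6, 9], [2], [3], [7], [8]].
After inserting 5: P = [[1, 4, 5, 9], [2, 6], [3], [7], [8]].

So P = [[1, 4, 5, 9], [2, 6], [3], [7], [8]], Q = [[1, 3, 4, 7], [2, 9], [5], [6], [8]].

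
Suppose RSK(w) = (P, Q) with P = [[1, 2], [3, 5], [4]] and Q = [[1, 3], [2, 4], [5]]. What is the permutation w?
4 1 5 3 2

Reverse RSK: for i = n, n-1, ..., 1, locate i in Q, remove the corresponding corner cell from P, and reverse-bump its entry up through P; the value ejected from row 1 is w(i).

So w = 4 1 5 3 2.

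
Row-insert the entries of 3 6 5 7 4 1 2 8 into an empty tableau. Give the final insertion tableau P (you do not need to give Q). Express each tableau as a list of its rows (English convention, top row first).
P = [[1, 2, 7, 8], [3, 4], [5], [6]]

After inserting 3: P = [[3]].
After inserting 6: P = [[3, 6]].
After inserting 5: P = [[3, 5], [6]].
After inserting 7: P = [[3, 5, 7], [6]].
After inserting 4: P = [[3, 4, 7], [5], [6]].
After inserting 1: P = [[1, 4, 7], [3], [5], [6]].
After inserting 2: P = [[1, 2, 7], [3, 4], [5], [6]].
After inserting 8: P = [[1, 2, 7, 8], [3, 4], [5], [6]].

So P = [[1, 2, 7, 8], [3, 4], [5], [6]].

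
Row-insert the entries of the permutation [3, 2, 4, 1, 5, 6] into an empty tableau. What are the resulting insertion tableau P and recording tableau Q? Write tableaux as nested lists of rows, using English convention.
P = [[1, 4, 5, 6], [2], [3]], Q = [[1, 3, 5, 6], [2], [4]]

Insert each entry of the permutation into P by Schensted row insertion, recording in Q the position of each new cell.

After inserting 3: P = [[3]].
After inserting 2: P = [[2], [3]].
After inserting 4: P = [[2, 4], [3]].
After inserting 1: P = [[1, 4], [2], [3]].
After inserting 5: P = [[1, 4, 5], [2], [3]].
After inserting 6: P = [[1, 4, 5, 6], [2], [3]].

So P = [[1, 4, 5, 6], [2], [3]], Q = [[1, 3, 5, 6], [2], [4]].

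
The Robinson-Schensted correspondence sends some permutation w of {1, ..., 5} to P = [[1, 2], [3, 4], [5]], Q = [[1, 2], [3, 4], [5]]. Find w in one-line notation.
3 5 1 4 2

Reverse the RSK construction: for i from n down to 1, find the cell of Q containing i, remove the entry at that cell from P, and reverse-bump it up through P; the value ejected from row 1 is w(i).

Step i=5: Q has 5 at row 3, column 1; remove 5 from row 3 of P and reverse-bump: 5 enters row 2 and ejects 4; 4 enters row 1 and ejects 2. So w(5) = 2. P is now [[1, 4], [3, 5]].
Step i=4: Q has 4 at row 2, column 2; remove 5 from row 2 of P and reverse-bump: 5 enters row 1 and ejects 4. So w(4) = 4. P is now [[1, 5], [3]].
Step i=3: Q has 3 at row 2, column 1; remove 3 from row 2 of P and reverse-bump: 3 enters row 1 and ejects 1. So w(3) = 1. P is now [[3, 5]].
Step i=2: Q has 2 at row 1, column 2; remove that cell from P, ejecting 5. So w(2) = 5. P is now [[3]].
Step i=1: Q has 1 at row 1, column 1; remove that cell from P, ejecting 3. So w(1) = 3. P is now [].

So w = 3 5 1 4 2.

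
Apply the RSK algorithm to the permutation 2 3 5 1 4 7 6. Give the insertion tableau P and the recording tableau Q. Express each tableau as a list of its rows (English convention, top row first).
Insert each entry of the permutation into P by Schensted row insertion, recording in Q the position of each new cell.

Insert 2: appended to row 1. P = [[2]].
Insert 3: appended to row 1. P = [[2, 3]].
Insert 5: appended to row 1. P = [[2, 3, 5]].
Insert 1: 1 bumps 2 from row 1; 2 starts row 2. P = [[1, 3, 5], [2]].
Insert 4: 4 bumps 5 from row 1; 5 appends to row 2. P = [[1, 3, 4], [2, 5]].
Insert 7: appended to row 1. P = [[1, 3, 4, 7], [2, 5]].
Insert 6: 6 bumps 7 from row 1; 7 appends to row 2. P = [[1, 3, 4, 6], [2, 5, 7]].

So P = [[1, 3, 4, 6], [2, 5, 7]], Q = [[1, 2, 3, 6], [4, 5, 7]].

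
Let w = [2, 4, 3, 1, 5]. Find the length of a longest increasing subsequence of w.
3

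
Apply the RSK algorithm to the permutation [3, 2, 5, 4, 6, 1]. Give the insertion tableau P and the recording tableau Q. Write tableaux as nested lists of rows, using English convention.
P = [[1, 4, 6], [2, 5], [3]], Q = [[1, 3, 5], [2, 4], [6]]

Insert each entry of the permutation into P by Schensted row insertion, recording in Q the position of each new cell.

Insert 3: appended to row 1. P = [[3]], Q = [[1]].
Insert 2: 2 bumps 3 from row 1; 3 starts row 2. P = [[2], [3]], Q = [[1], [2]].
Insert 5: appended to row 1. P = [[2, 5], [3]], Q = [[1, 3], [2]].
Insert 4: 4 bumps 5 from row 1; 5 appends to row 2. P = [[2, 4], [3, 5]], Q = [[1, 3], [2, 4]].
Insert 6: appended to row 1. P = [[2, 4, 6], [3, 5]], Q = [[1, 3, 5], [2, 4]].
Insert 1: 1 bumps 2 from row 1; 2 bumps 3 from row 2; 3 starts row 3. P = [[1, 4, 6], [2, 5], [3]], Q = [[1, 3, 5], [2, 4], [6]].

So P = [[1, 4, 6], [2, 5], [3]], Q = [[1, 3, 5], [2, 4], [6]].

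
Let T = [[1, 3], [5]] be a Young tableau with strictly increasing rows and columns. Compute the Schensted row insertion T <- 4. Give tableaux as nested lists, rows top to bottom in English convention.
[[1, 3, 4], [5]]

4 is larger than every entry of row 1, so it is appended to row 1. The new tableau is [[1, 3, 4], [5]].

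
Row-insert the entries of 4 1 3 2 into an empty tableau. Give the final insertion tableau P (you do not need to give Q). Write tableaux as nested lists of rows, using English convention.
Insert 4: appended to row 1. P = [[4]].
Insert 1: 1 bumps 4 from row 1; 4 starts row 2. P = [[1], [4]].
Insert 3: appended to row 1. P = [[1, 3], [4]].
Insert 2: 2 bumps 3 from row 1; 3 bumps 4 from row 2; 4 starts row 3. P = [[1, 2], [3], [4]].

So P = [[1, 2], [3], [4]].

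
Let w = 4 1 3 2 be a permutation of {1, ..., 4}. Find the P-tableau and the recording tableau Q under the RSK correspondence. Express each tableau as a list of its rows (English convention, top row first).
P = [[1, 2], [3], [4]], Q = [[1, 3], [2], [4]]

Insert each entry of the permutation into P by Schensted row insertion, recording in Q the position of each new cell.

Insert 4: appended to row 1. P = [[4]].
Insert 1: 1 bumps 4 from row 1; 4 starts row 2. P = [[1], [4]].
Insert 3: appended to row 1. P = [[1, 3], [4]].
Insert 2: 2 bumps 3 from row 1; 3 bumps 4 from row 2; 4 starts row 3. P = [[1, 2], [3], [4]].

So P = [[1, 2], [3], [4]], Q = [[1, 3], [2], [4]].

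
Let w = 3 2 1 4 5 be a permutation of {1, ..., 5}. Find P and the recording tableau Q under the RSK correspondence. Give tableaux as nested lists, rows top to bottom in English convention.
P = [[1, 4, 5], [2], [3]], Q = [[1, 4, 5], [2], [3]]

Insert each entry of the permutation into P by Schensted row insertion, recording in Q the position of each new cell.

Insert 3: appended to row 1. P = [[3]], Q = [[1]].
Insert 2: 2 bumps 3 from row 1; 3 starts row 2. P = [[2], [3]], Q = [[1], [2]].
Insert 1: 1 bumps 2 from row 1; 2 bumps 3 from row 2; 3 starts row 3. P = [[1], [2], [3]], Q = [[1], [2], [3]].
Insert 4: appended to row 1. P = [[1, 4], [2], [3]], Q = [[1, 4], [2], [3]].
Insert 5: appended to row 1. P = [[1, 4, 5], [2], [3]], Q = [[1, 4, 5], [2], [3]].

So P = [[1, 4, 5], [2], [3]], Q = [[1, 4, 5], [2], [3]].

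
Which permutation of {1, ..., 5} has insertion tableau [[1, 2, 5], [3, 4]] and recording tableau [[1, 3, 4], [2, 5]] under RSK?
Reverse the RSK construction: for i from n down to 1, find the cell of Q containing i, remove the entry at that cell from P, and reverse-bump it up through P; the value ejected from row 1 is w(i).

Step i=5: Q has 5 at row 2, column 2; remove 4 from row 2 of P and reverse-bump: 4 enters row 1 and ejects 2. So w(5) = 2. P is now [[1, 4, 5], [3]].
Step i=4: Q has 4 at row 1, column 3; remove that cell from P, ejecting 5. So w(4) = 5. P is now [[1, 4], [3]].
Step i=3: Q has 3 at row 1, column 2; remove that cell from P, ejecting 4. So w(3) = 4. P is now [[1], [3]].
Step i=2: Q has 2 at row 2, column 1; remove 3 from row 2 of P and reverse-bump: 3 enters row 1 and ejects 1. So w(2) = 1. P is now [[3]].
Step i=1: Q has 1 at row 1, column 1; remove that cell from P, ejecting 3. So w(1) = 3. P is now [].

So w = 3 1 4 5 2.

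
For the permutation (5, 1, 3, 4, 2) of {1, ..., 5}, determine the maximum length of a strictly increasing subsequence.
3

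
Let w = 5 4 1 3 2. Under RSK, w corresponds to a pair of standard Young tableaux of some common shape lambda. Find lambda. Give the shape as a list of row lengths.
Row-insert each entry into an empty tableau.

After inserting 5: P = [[5]].
After inserting 4: P = [[4], [5]].
After inserting 1: P = [[1], [4], [5]].
After inserting 3: P = [[1, 3], [4], [5]].
After inserting 2: P = [[1, 2], [3], [4], [5]].

The final insertion tableau P = [[1, 2], [3], [4], [5]] has shape [2, 1, 1, 1].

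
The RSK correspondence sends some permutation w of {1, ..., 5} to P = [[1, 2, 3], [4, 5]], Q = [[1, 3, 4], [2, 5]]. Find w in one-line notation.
Reverse the RSK construction: for i from n down to 1, find the cell of Q containing i, remove the entry at that cell from P, and reverse-bump it up through P; the value ejected from row 1 is w(i).

Step i=5: Q has 5 at row 2, column 2; remove 5 from row 2 of P and reverse-bump: 5 enters row 1 and ejects 3. So w(5) = 3. P is now [[1, 2, 5], [4]].
Step i=4: Q has 4 at row 1, column 3; remove that cell from P, ejecting 5. So w(4) = 5. P is now [[1, 2], [4]].
Step i=3: Q has 3 at row 1, column 2; remove that cell from P, ejecting 2. So w(3) = 2. P is now [[1], [4]].
Step i=2: Q has 2 at row 2, column 1; remove 4 from row 2 of P and reverse-bump: 4 enters row 1 and ejects 1. So w(2) = 1. P is now [[4]].
Step i=1: Q has 1 at row 1, column 1; remove that cell from P, ejecting 4. So w(1) = 4. P is now [].

So w = 4 1 2 5 3.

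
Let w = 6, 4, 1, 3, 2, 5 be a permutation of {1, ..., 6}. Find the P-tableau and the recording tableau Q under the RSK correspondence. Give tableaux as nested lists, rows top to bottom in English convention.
P = [[1, 2, 5], [3], [4], [6]], Q = [[1, 4, 6], [2], [3], [5]]

Insert each entry of the permutation into P by Schensted row insertion, recording in Q the position of each new cell.

Insert 6: appended to row 1. P = [[6]].
Insert 4: 4 bumps 6 from row 1; 6 starts row 2. P = [[4], [6]].
Insert 1: 1 bumps 4 from row 1; 4 bumps 6 from row 2; 6 starts row 3. P = [[1], [4], [6]].
Insert 3: appended to row 1. P = [[1, 3], [4], [6]].
Insert 2: 2 bumps 3 from row 1; 3 bumps 4 from row 2; 4 bumps 6 from row 3; 6 starts row 4. P = [[1, 2], [3], [4], [6]].
Insert 5: appended to row 1. P = [[1, 2, 5], [3], [4], [6]].

So P = [[1, 2, 5], [3], [4], [6]], Q = [[1, 4, 6], [2], [3], [5]].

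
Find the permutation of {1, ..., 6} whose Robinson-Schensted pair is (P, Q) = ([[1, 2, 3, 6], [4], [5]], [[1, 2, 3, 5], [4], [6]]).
1 2 5 4 6 3

Reverse the RSK construction: for i from n down to 1, find the cell of Q containing i, remove the entry at that cell from P, and reverse-bump it up through P; the value ejected from row 1 is w(i).

Step i=6: Q has 6 at row 3, column 1; remove 5 from row 3 of P and reverse-bump: 5 enters row 2 and ejects 4; 4 enters row 1 and ejects 3. So w(6) = 3. P is now [[1, 2, 4, 6], [5]].
Step i=5: Q has 5 at row 1, column 4; remove that cell from P, ejecting 6. So w(5) = 6. P is now [[1, 2, 4], [5]].
Step i=4: Q has 4 at row 2, column 1; remove 5 from row 2 of P and reverse-bump: 5 enters row 1 and ejects 4. So w(4) = 4. P is now [[1, 2, 5]].
Step i=3: Q has 3 at row 1, column 3; remove that cell from P, ejecting 5. So w(3) = 5. P is now [[1, 2]].
Step i=2: Q has 2 at row 1, column 2; remove that cell from P, ejecting 2. So w(2) = 2. P is now [[1]].
Step i=1: Q has 1 at row 1, column 1; remove that cell from P, ejecting 1. So w(1) = 1. P is now [].

So w = 1 2 5 4 6 3.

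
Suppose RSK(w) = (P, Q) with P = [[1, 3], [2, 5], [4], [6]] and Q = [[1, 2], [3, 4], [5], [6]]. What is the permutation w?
4 6 2 5 3 1

Reverse RSK: for i = n, n-1, ..., 1, locate i in Q, remove the corresponding corner cell from P, and reverse-bump its entry up through P; the value ejected from row 1 is w(i).

So w = 4 6 2 5 3 1.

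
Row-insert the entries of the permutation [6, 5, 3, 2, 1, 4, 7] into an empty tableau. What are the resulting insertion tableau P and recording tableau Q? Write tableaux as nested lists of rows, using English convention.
Insert each entry of the permutation into P by Schensted row insertion, recording in Q the position of each new cell.

Insert 6: appended to row 1. P = [[6]], Q = [[1]].
Insert 5: 5 bumps 6 from row 1; 6 starts row 2. P = [[5], [6]], Q = [[1], [2]].
Insert 3: 3 bumps 5 from row 1; 5 bumps 6 from row 2; 6 starts row 3. P = [[3], [5], [6]], Q = [[1], [2], [3]].
Insert 2: 2 bumps 3 from row 1; 3 bumps 5 from row 2; 5 bumps 6 from row 3; 6 starts row 4. P = [[2], [3], [5], [6]], Q = [[1], [2], [3], [4]].
Insert 1: 1 bumps 2 from row 1; 2 bumps 3 from row 2; 3 bumps 5 from row 3; 5 bumps 6 from row 4; 6 starts row 5. P = [[1], [2], [3], [5], [6]], Q = [[1], [2], [3], [4], [5]].
Insert 4: appended to row 1. P = [[1, 4], [2], [3], [5], [6]], Q = [[1, 6], [2], [3], [4], [5]].
Insert 7: appended to row 1. P = [[1, 4, 7], [2], [3], [5], [6]], Q = [[1, 6, 7], [2], [3], [4], [5]].

So P = [[1, 4, 7], [2], [3], [5], [6]], Q = [[1, 6, 7], [2], [3], [4], [5]].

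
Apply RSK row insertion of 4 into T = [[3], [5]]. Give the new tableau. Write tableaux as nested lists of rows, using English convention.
[[3, 4], [5]]

4 is larger than every entry of row 1, so it is appended to row 1. The new tableau is [[3, 4], [5]].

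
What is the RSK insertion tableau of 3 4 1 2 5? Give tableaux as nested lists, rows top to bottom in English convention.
Insert 3: appended to row 1. P = [[3]].
Insert 4: appended to row 1. P = [[3, 4]].
Insert 1: 1 bumps 3 from row 1; 3 starts row 2. P = [[1, 4], [3]].
Insert 2: 2 bumps 4 from row 1; 4 appends to row 2. P = [[1, 2], [3, 4]].
Insert 5: appended to row 1. P = [[1, 2, 5], [3, 4]].

So P = [[1, 2, 5], [3, 4]].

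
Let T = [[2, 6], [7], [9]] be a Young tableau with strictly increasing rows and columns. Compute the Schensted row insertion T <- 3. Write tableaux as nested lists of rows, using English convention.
In row 1, 3 replaces 6 (the leftmost entry greater than 3); 6 is bumped to row 2. In row 2, 6 replaces 7 (the leftmost entry greater than 6); 7 is bumped to row 3. In row 3, 7 replaces 9 (the leftmost entry greater than 7); 9 is bumped to row 4. 9 starts a new row 4. The new tableau is [[2, 3], [6], [7], [9]].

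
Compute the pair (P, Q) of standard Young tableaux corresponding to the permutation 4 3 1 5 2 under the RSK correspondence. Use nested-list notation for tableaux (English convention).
Insert each entry of the permutation into P by Schensted row insertion, recording in Q the position of each new cell.

After inserting 4: P = [[4]].
After inserting 3: P = [[3], [4]].
After inserting 1: P = [[1], [3], [4]].
After inserting 5: P = [[1, 5], [3], [4]].
After inserting 2: P = [[1, 2], [3, 5], [4]].

So P = [[1, 2], [3, 5], [4]], Q = [[1, 4], [2, 5], [3]].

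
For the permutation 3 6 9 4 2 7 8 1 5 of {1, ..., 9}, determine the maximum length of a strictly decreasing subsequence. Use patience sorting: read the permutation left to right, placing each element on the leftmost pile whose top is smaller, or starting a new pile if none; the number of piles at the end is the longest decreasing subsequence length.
3: new pile. tops = [3]
6: onto pile 1 (replacing 3). tops = [6]
9: onto pile 1 (replacing 6). tops = [9]
4: new pile. tops = [9, 4]
2: new pile. tops = [9, 4, 2]
7: onto pile 2 (replacing 4). tops = [9, 7, 2]
8: onto pile 2 (replacing 7). tops = [9, 8, 2]
1: new pile. tops = [9, 8, 2, 1]
5: onto pile 3 (replacing 2). tops = [9, 8, 5, 1]

4 piles, so the longest decreasing subsequence has length 4.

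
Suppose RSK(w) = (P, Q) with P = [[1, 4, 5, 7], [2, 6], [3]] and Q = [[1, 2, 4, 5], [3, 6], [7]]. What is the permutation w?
3 4 2 6 7 5 1

Reverse the RSK construction: for i from n down to 1, find the cell of Q containing i, remove the entry at that cell from P, and reverse-bump it up through P; the value ejected from row 1 is w(i).

Step i=7: Q has 7 at row 3, column 1; remove 3 from row 3 of P and reverse-bump: 3 enters row 2 and ejects 2; 2 enters row 1 and ejects 1. So w(7) = 1. P is now [[2, 4, 5, 7], [3, 6]].
Step i=6: Q has 6 at row 2, column 2; remove 6 from row 2 of P and reverse-bump: 6 enters row 1 and ejects 5. So w(6) = 5. P is now [[2, 4, 6, 7], [3]].
Step i=5: Q has 5 at row 1, column 4; remove that cell from P, ejecting 7. So w(5) = 7. P is now [[2, 4, 6], [3]].
Step i=4: Q has 4 at row 1, column 3; remove that cell from P, ejecting 6. So w(4) = 6. P is now [[2, 4], [3]].
Step i=3: Q has 3 at row 2, column 1; remove 3 from row 2 of P and reverse-bump: 3 enters row 1 and ejects 2. So w(3) = 2. P is now [[3, 4]].
Step i=2: Q has 2 at row 1, column 2; remove that cell from P, ejecting 4. So w(2) = 4. P is now [[3]].
Step i=1: Q has 1 at row 1, column 1; remove that cell from P, ejecting 3. So w(1) = 3. P is now [].

So w = 3 4 2 6 7 5 1.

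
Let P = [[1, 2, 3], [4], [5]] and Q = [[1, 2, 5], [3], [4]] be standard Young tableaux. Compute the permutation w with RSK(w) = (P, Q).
1 5 4 2 3

Reverse the RSK construction: for i from n down to 1, find the cell of Q containing i, remove the entry at that cell from P, and reverse-bump it up through P; the value ejected from row 1 is w(i).

Step i=5: Q has 5 at row 1, column 3; remove that cell from P, ejecting 3. So w(5) = 3. P is now [[1, 2], [4], [5]].
Step i=4: Q has 4 at row 3, column 1; remove 5 from row 3 of P and reverse-bump: 5 enters row 2 and ejects 4; 4 enters row 1 and ejects 2. So w(4) = 2. P is now [[1, 4], [5]].
Step i=3: Q has 3 at row 2, column 1; remove 5 from row 2 of P and reverse-bump: 5 enters row 1 and ejects 4. So w(3) = 4. P is now [[1, 5]].
Step i=2: Q has 2 at row 1, column 2; remove that cell from P, ejecting 5. So w(2) = 5. P is now [[1]].
Step i=1: Q has 1 at row 1, column 1; remove that cell from P, ejecting 1. So w(1) = 1. P is now [].

So w = 1 5 4 2 3.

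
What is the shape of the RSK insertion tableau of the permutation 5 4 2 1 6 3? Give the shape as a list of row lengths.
[2, 2, 1, 1]

Row-insert each entry into an empty tableau.

After inserting 5: P = [[5]].
After inserting 4: P = [[4], [5]].
After inserting 2: P = [[2], [4], [5]].
After inserting 1: P = [[1], [2], [4], [5]].
After inserting 6: P = [[1, 6], [2], [4], [5]].
After inserting 3: P = [[1, 3], [2, 6], [4], [5]].

The final insertion tableau P = [[1, 3], [2, 6], [4], [5]] has shape [2, 2, 1, 1].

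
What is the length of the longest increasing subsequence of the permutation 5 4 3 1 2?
2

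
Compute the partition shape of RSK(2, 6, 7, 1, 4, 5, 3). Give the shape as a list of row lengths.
Row-insert each entry into an empty tableau.

After inserting 2: P = [[2]].
After inserting 6: P = [[2, 6]].
After inserting 7: P = [[2, 6, 7]].
After inserting 1: P = [[1, 6, 7], [2]].
After inserting 4: P = [[1, 4, 7], [2, 6]].
After inserting 5: P = [[1, 4, 5], [2, 6, 7]].
After inserting 3: P = [[1, 3, 5], [2, 4, 7], [6]].

The final insertion tableau P = [[1, 3, 5], [2, 4, 7], [6]] has shape [3, 3, 1].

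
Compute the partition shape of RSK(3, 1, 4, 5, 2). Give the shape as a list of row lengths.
Row-insert each entry into an empty tableau.

After inserting 3: P = [[3]].
After inserting 1: P = [[1], [3]].
After inserting 4: P = [[1, 4], [3]].
After inserting 5: P = [[1, 4, 5], [3]].
After inserting 2: P = [[1, 2, 5], [3, 4]].

The final insertion tableau P = [[1, 2, 5], [3, 4]] has shape [3, 2].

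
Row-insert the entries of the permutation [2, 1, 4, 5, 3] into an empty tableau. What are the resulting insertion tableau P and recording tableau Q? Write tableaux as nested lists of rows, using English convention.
P = [[1, 3, 5], [2, 4]], Q = [[1, 3, 4], [2, 5]]

Insert each entry of the permutation into P by Schensted row insertion, recording in Q the position of each new cell.

Insert 2: appended to row 1. P = [[2]], Q = [[1]].
Insert 1: 1 bumps 2 from row 1; 2 starts row 2. P = [[1], [2]], Q = [[1], [2]].
Insert 4: appended to row 1. P = [[1, 4], [2]], Q = [[1, 3], [2]].
Insert 5: appended to row 1. P = [[1, 4, 5], [2]], Q = [[1, 3, 4], [2]].
Insert 3: 3 bumps 4 from row 1; 4 appends to row 2. P = [[1, 3, 5], [2, 4]], Q = [[1, 3, 4], [2, 5]].

So P = [[1, 3, 5], [2, 4]], Q = [[1, 3, 4], [2, 5]].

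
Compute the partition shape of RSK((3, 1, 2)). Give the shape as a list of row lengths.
Row-insert each entry into an empty tableau.

After inserting 3: P = [[3]].
After inserting 1: P = [[1], [3]].
After inserting 2: P = [[1, 2], [3]].

The final insertion tableau P = [[1, 2], [3]] has shape [2, 1].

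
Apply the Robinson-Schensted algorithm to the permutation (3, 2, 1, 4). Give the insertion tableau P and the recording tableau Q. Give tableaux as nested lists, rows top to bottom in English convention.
Insert each entry of the permutation into P by Schensted row insertion, recording in Q the position of each new cell.

Insert 3: appended to row 1. P = [[3]], Q = [[1]].
Insert 2: 2 bumps 3 from row 1; 3 starts row 2. P = [[2], [3]], Q = [[1], [2]].
Insert 1: 1 bumps 2 from row 1; 2 bumps 3 from row 2; 3 starts row 3. P = [[1], [2], [3]], Q = [[1], [2], [3]].
Insert 4: appended to row 1. P = [[1, 4], [2], [3]], Q = [[1, 4], [2], [3]].

So P = [[1, 4], [2], [3]], Q = [[1, 4], [2], [3]].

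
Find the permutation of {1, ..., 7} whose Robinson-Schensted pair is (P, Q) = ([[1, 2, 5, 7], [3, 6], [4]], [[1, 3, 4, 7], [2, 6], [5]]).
Reverse RSK: for i = n, n-1, ..., 1, locate i in Q, remove the corresponding corner cell from P, and reverse-bump its entry up through P; the value ejected from row 1 is w(i).

So w = 4 1 3 6 2 5 7.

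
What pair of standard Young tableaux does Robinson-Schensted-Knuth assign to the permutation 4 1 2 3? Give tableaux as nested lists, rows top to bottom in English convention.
Insert each entry of the permutation into P by Schensted row insertion, recording in Q the position of each new cell.

Insert 4: appended to row 1. P = [[4]].
Insert 1: 1 bumps 4 from row 1; 4 starts row 2. P = [[1], [4]].
Insert 2: appended to row 1. P = [[1, 2], [4]].
Insert 3: appended to row 1. P = [[1, 2, 3], [4]].

So P = [[1, 2, 3], [4]], Q = [[1, 3, 4], [2]].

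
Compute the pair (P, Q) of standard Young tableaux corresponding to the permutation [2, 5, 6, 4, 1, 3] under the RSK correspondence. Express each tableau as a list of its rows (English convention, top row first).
Insert each entry of the permutation into P by Schensted row insertion, recording in Q the position of each new cell.

Insert 2: appended to row 1. P = [[2]], Q = [[1]].
Insert 5: appended to row 1. P = [[2, 5]], Q = [[1, 2]].
Insert 6: appended to row 1. P = [[2, 5, 6]], Q = [[1, 2, 3]].
Insert 4: 4 bumps 5 from row 1; 5 starts row 2. P = [[2, 4, 6], [5]], Q = [[1, 2, 3], [4]].
Insert 1: 1 bumps 2 from row 1; 2 bumps 5 from row 2; 5 starts row 3. P = [[1, 4, 6], [2], [5]], Q = [[1, 2, 3], [4], [5]].
Insert 3: 3 bumps 4 from row 1; 4 appends to row 2. P = [[1, 3, 6], [2, 4], [5]], Q = [[1, 2, 3], [4, 6], [5]].

So P = [[1, 3, 6], [2, 4], [5]], Q = [[1, 2, 3], [4, 6], [5]].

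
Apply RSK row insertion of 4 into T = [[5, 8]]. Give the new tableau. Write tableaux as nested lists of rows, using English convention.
[[4, 8], [5]]

In row 1, 4 replaces 5 (the leftmost entry greater than 4); 5 is bumped to row 2. 5 starts a new row 2. The new tableau is [[4, 8], [5]].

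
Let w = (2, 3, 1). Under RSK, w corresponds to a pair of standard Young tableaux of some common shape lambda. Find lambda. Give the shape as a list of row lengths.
RSK row insertion gives P = [[1, 3], [2]], which has shape [2, 1].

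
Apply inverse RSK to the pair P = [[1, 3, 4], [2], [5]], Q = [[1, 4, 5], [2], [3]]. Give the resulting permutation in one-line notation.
Reverse the RSK construction: for i from n down to 1, find the cell of Q containing i, remove the entry at that cell from P, and reverse-bump it up through P; the value ejected from row 1 is w(i).

Step i=5: Q has 5 at row 1, column 3; remove that cell from P, ejecting 4. So w(5) = 4. P is now [[1, 3], [2], [5]].
Step i=4: Q has 4 at row 1, column 2; remove that cell from P, ejecting 3. So w(4) = 3. P is now [[1], [2], [5]].
Step i=3: Q has 3 at row 3, column 1; remove 5 from row 3 of P and reverse-bump: 5 enters row 2 and ejects 2; 2 enters row 1 and ejects 1. So w(3) = 1. P is now [[2], [5]].
Step i=2: Q has 2 at row 2, column 1; remove 5 from row 2 of P and reverse-bump: 5 enters row 1 and ejects 2. So w(2) = 2. P is now [[5]].
Step i=1: Q has 1 at row 1, column 1; remove that cell from P, ejecting 5. So w(1) = 5. P is now [].

So w = 5 2 1 3 4.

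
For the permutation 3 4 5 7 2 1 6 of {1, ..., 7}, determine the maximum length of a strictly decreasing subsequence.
3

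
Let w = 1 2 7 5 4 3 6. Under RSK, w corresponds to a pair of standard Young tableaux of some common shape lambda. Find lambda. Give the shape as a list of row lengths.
[4, 1, 1, 1]

RSK row insertion gives P = [[1, 2, 3, 6], [4], [5], [7]], which has shape [4, 1, 1, 1].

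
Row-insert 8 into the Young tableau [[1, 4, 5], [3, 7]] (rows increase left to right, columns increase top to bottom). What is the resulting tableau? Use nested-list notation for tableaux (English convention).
8 is larger than every entry of row 1, so it is appended to row 1. The new tableau is [[1, 4, 5, 8], [3, 7]].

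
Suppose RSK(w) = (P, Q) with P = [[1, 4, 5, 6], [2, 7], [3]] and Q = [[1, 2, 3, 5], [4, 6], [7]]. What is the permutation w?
Reverse the RSK construction: for i from n down to 1, find the cell of Q containing i, remove the entry at that cell from P, and reverse-bump it up through P; the value ejected from row 1 is w(i).

Step i=7: Q has 7 at row 3, column 1; remove 3 from row 3 of P and reverse-bump: 3 enters row 2 and ejects 2; 2 enters row 1 and ejects 1. So w(7) = 1. P is now [[2, 4, 5, 6], [3, 7]].
Step i=6: Q has 6 at row 2, column 2; remove 7 from row 2 of P and reverse-bump: 7 enters row 1 and ejects 6. So w(6) = 6. P is now [[2, 4, 5, 7], [3]].
Step i=5: Q has 5 at row 1, column 4; remove that cell from P, ejecting 7. So w(5) = 7. P is now [[2, 4, 5], [3]].
Step i=4: Q has 4 at row 2, column 1; remove 3 from row 2 of P and reverse-bump: 3 enters row 1 and ejects 2. So w(4) = 2. P is now [[3, 4, 5]].
Step i=3: Q has 3 at row 1, column 3; remove that cell from P, ejecting 5. So w(3) = 5. P is now [[3, 4]].
Step i=2: Q has 2 at row 1, column 2; remove that cell from P, ejecting 4. So w(2) = 4. P is now [[3]].
Step i=1: Q has 1 at row 1, column 1; remove that cell from P, ejecting 3. So w(1) = 3. P is now [].

So w = 3 4 5 2 7 6 1.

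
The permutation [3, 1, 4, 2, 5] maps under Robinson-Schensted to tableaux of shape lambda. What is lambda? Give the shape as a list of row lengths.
Row-insert each entry into an empty tableau.

After inserting 3: P = [[3]].
After inserting 1: P = [[1], [3]].
After inserting 4: P = [[1, 4], [3]].
After inserting 2: P = [[1, 2], [3, 4]].
After inserting 5: P = [[1, 2, 5], [3, 4]].

The final insertion tableau P = [[1, 2, 5], [3, 4]] has shape [3, 2].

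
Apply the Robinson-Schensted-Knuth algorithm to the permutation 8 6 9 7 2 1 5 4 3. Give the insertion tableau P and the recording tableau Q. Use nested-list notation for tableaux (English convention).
P = [[1, 3], [2, 4], [5, 7], [6, 9], [8]], Q = [[1, 3], [2, 4], [5, 7], [6, 8], [9]]

Insert each entry of the permutation into P by Schensted row insertion, recording in Q the position of each new cell.

After inserting 8: P = [[8]].
After inserting 6: P = [[6], [8]].
After inserting 9: P = [[6, 9], [8]].
After inserting 7: P = [[6, 7], [8, 9]].
After inserting 2: P = [[2, 7], [6, 9], [8]].
After inserting 1: P = [[1, 7], [2, 9], [6], [8]].
After inserting 5: P = [[1, 5], [2, 7], [6, 9], [8]].
After inserting 4: P = [[1, 4], [2, 5], [6, 7], [8, 9]].
After inserting 3: P = [[1, 3], [2, 4], [5, 7], [6, 9], [8]].

So P = [[1, 3], [2, 4], [5, 7], [6, 9], [8]], Q = [[1, 3], [2, 4], [5, 7], [6, 8], [9]].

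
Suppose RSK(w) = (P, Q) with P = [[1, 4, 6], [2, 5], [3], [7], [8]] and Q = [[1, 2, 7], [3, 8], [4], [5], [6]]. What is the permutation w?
3 8 7 5 2 1 6 4

Reverse the RSK construction: for i from n down to 1, find the cell of Q containing i, remove the entry at that cell from P, and reverse-bump it up through P; the value ejected from row 1 is w(i).

Step i=8: Q has 8 at row 2, column 2; remove 5 from row 2 of P and reverse-bump: 5 enters row 1 and ejects 4. So w(8) = 4. P is now [[1, 5, 6], [2], [3], [7], [8]].
Step i=7: Q has 7 at row 1, column 3; remove that cell from P, ejecting 6. So w(7) = 6. P is now [[1, 5], [2], [3], [7], [8]].
Step i=6: Q has 6 at row 5, column 1; remove 8 from row 5 of P and reverse-bump: 8 enters row 4 and ejects 7; 7 enters row 3 and ejects 3; 3 enters row 2 and ejects 2; 2 enters row 1 and ejects 1. So w(6) = 1. P is now [[2, 5], [3], [7], [8]].
Step i=5: Q has 5 at row 4, column 1; remove 8 from row 4 of P and reverse-bump: 8 enters row 3 and ejects 7; 7 enters row 2 and ejects 3; 3 enters row 1 and ejects 2. So w(5) = 2. P is now [[3, 5], [7], [8]].
Step i=4: Q has 4 at row 3, column 1; remove 8 from row 3 of P and reverse-bump: 8 enters row 2 and ejects 7; 7 enters row 1 and ejects 5. So w(4) = 5. P is now [[3, 7], [8]].
Step i=3: Q has 3 at row 2, column 1; remove 8 from row 2 of P and reverse-bump: 8 enters row 1 and ejects 7. So w(3) = 7. P is now [[3, 8]].
Step i=2: Q has 2 at row 1, column 2; remove that cell from P, ejecting 8. So w(2) = 8. P is now [[3]].
Step i=1: Q has 1 at row 1, column 1; remove that cell from P, ejecting 3. So w(1) = 3. P is now [].

So w = 3 8 7 5 2 1 6 4.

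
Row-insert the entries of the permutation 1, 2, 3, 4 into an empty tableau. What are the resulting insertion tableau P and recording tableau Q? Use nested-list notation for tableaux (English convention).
Insert each entry of the permutation into P by Schensted row insertion, recording in Q the position of each new cell.

Insert 1: appended to row 1. P = [[1]].
Insert 2: appended to row 1. P = [[1, 2]].
Insert 3: appended to row 1. P = [[1, 2, 3]].
Insert 4: appended to row 1. P = [[1, 2, 3, 4]].

So P = [[1, 2, 3, 4]], Q = [[1, 2, 3, 4]].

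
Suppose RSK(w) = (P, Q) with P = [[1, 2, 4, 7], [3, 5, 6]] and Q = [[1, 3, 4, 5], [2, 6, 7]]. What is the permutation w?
3 1 5 6 7 2 4

Reverse the RSK construction: for i from n down to 1, find the cell of Q containing i, remove the entry at that cell from P, and reverse-bump it up through P; the value ejected from row 1 is w(i).

Step i=7: Q has 7 at row 2, column 3; remove 6 from row 2 of P and reverse-bump: 6 enters row 1 and ejects 4. So w(7) = 4. P is now [[1, 2, 6, 7], [3, 5]].
Step i=6: Q has 6 at row 2, column 2; remove 5 from row 2 of P and reverse-bump: 5 enters row 1 and ejects 2. So w(6) = 2. P is now [[1, 5, 6, 7], [3]].
Step i=5: Q has 5 at row 1, column 4; remove that cell from P, ejecting 7. So w(5) = 7. P is now [[1, 5, 6], [3]].
Step i=4: Q has 4 at row 1, column 3; remove that cell from P, ejecting 6. So w(4) = 6. P is now [[1, 5], [3]].
Step i=3: Q has 3 at row 1, column 2; remove that cell from P, ejecting 5. So w(3) = 5. P is now [[1], [3]].
Step i=2: Q has 2 at row 2, column 1; remove 3 from row 2 of P and reverse-bump: 3 enters row 1 and ejects 1. So w(2) = 1. P is now [[3]].
Step i=1: Q has 1 at row 1, column 1; remove that cell from P, ejecting 3. So w(1) = 3. P is now [].

So w = 3 1 5 6 7 2 4.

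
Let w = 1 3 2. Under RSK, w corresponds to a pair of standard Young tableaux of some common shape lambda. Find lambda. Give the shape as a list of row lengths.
[2, 1]

Row-insert each entry into an empty tableau.

After inserting 1: P = [[1]].
After inserting 3: P = [[1, 3]].
After inserting 2: P = [[1, 2], [3]].

The final insertion tableau P = [[1, 2], [3]] has shape [2, 1].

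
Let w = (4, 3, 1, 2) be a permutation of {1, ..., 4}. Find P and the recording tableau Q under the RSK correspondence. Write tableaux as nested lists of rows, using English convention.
P = [[1, 2], [3], [4]], Q = [[1, 4], [2], [3]]

Insert each entry of the permutation into P by Schensted row insertion, recording in Q the position of each new cell.

Insert 4: appended to row 1. P = [[4]].
Insert 3: 3 bumps 4 from row 1; 4 starts row 2. P = [[3], [4]].
Insert 1: 1 bumps 3 from row 1; 3 bumps 4 from row 2; 4 starts row 3. P = [[1], [3], [4]].
Insert 2: appended to row 1. P = [[1, 2], [3], [4]].

So P = [[1, 2], [3], [4]], Q = [[1, 4], [2], [3]].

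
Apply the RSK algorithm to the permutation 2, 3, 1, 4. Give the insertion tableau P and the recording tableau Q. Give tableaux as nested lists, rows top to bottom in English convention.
P = [[1, 3, 4], [2]], Q = [[1, 2, 4], [3]]

Insert each entry of the permutation into P by Schensted row insertion, recording in Q the position of each new cell.

Insert 2: appended to row 1. P = [[2]], Q = [[1]].
Insert 3: appended to row 1. P = [[2, 3]], Q = [[1, 2]].
Insert 1: 1 bumps 2 from row 1; 2 starts row 2. P = [[1, 3], [2]], Q = [[1, 2], [3]].
Insert 4: appended to row 1. P = [[1, 3, 4], [2]], Q = [[1, 2, 4], [3]].

So P = [[1, 3, 4], [2]], Q = [[1, 2, 4], [3]].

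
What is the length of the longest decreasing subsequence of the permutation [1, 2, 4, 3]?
2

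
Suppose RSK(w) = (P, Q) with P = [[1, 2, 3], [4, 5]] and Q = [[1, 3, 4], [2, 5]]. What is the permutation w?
Reverse the RSK construction: for i from n down to 1, find the cell of Q containing i, remove the entry at that cell from P, and reverse-bump it up through P; the value ejected from row 1 is w(i).

Step i=5: Q has 5 at row 2, column 2; remove 5 from row 2 of P and reverse-bump: 5 enters row 1 and ejects 3. So w(5) = 3. P is now [[1, 2, 5], [4]].
Step i=4: Q has 4 at row 1, column 3; remove that cell from P, ejecting 5. So w(4) = 5. P is now [[1, 2], [4]].
Step i=3: Q has 3 at row 1, column 2; remove that cell from P, ejecting 2. So w(3) = 2. P is now [[1], [4]].
Step i=2: Q has 2 at row 2, column 1; remove 4 from row 2 of P and reverse-bump: 4 enters row 1 and ejects 1. So w(2) = 1. P is now [[4]].
Step i=1: Q has 1 at row 1, column 1; remove that cell from P, ejecting 4. So w(1) = 4. P is now [].

So w = 4 1 2 5 3.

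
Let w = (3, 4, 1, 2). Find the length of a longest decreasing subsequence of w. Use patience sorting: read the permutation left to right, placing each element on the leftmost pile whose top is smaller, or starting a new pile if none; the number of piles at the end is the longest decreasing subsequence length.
3: new pile. tops = [3]
4: onto pile 1 (replacing 3). tops = [4]
1: new pile. tops = [4, 1]
2: onto pile 2 (replacing 1). tops = [4, 2]

2 piles, so the longest decreasing subsequence has length 2.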